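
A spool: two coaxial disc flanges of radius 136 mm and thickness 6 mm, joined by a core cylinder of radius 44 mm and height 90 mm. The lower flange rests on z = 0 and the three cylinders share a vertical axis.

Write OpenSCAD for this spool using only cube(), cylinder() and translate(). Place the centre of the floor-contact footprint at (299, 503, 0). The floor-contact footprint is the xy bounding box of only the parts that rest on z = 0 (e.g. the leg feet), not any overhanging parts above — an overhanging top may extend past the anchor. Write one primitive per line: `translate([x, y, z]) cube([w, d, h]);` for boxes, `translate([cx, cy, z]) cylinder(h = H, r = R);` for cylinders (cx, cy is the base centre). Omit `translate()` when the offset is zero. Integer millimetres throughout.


translate([299, 503, 0]) cylinder(h = 6, r = 136);
translate([299, 503, 6]) cylinder(h = 90, r = 44);
translate([299, 503, 96]) cylinder(h = 6, r = 136);


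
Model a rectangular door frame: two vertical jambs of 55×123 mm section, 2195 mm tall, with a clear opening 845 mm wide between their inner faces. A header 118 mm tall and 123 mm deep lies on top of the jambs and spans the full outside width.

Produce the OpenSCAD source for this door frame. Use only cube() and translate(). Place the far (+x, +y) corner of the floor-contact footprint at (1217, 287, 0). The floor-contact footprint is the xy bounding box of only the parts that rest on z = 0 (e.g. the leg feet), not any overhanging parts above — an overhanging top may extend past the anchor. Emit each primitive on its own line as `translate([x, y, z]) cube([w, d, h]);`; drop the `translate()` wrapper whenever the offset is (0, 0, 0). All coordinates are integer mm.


translate([262, 164, 0]) cube([55, 123, 2195]);
translate([1162, 164, 0]) cube([55, 123, 2195]);
translate([262, 164, 2195]) cube([955, 123, 118]);


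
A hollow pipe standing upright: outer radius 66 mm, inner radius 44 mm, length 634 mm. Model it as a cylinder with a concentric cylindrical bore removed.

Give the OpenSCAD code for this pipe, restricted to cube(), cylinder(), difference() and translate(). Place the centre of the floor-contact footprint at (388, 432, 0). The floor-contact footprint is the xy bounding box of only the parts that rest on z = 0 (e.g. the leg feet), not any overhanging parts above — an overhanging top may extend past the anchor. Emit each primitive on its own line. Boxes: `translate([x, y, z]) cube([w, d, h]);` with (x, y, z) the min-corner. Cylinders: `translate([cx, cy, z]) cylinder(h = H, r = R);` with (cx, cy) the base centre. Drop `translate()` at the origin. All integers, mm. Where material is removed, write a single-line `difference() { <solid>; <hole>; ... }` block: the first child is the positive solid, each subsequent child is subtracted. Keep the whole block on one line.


difference() { translate([388, 432, 0]) cylinder(h = 634, r = 66); translate([388, 432, 0]) cylinder(h = 634, r = 44); }


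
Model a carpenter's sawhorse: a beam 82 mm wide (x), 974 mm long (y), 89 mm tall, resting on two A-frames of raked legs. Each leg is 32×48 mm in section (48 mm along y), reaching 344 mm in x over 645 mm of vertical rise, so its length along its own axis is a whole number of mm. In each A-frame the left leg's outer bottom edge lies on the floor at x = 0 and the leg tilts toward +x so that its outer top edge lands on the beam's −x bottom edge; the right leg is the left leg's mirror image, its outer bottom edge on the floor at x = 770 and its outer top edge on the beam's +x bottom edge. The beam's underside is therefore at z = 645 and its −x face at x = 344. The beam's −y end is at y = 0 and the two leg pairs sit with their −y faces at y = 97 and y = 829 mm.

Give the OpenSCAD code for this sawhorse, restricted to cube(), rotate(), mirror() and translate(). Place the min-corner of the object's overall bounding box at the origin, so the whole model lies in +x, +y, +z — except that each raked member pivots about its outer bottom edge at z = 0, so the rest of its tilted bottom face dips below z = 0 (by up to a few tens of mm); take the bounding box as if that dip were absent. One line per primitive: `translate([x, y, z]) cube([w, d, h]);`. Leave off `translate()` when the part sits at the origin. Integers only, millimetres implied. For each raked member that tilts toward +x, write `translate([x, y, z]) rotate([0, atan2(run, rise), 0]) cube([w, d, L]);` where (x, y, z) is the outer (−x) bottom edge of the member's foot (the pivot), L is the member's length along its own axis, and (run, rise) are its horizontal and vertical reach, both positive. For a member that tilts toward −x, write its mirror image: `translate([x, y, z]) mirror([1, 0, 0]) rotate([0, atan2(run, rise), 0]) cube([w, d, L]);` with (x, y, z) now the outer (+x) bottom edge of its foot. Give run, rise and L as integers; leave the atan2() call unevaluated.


translate([344, 0, 645]) cube([82, 974, 89]);
translate([0, 97, 0]) rotate([0, atan2(344, 645), 0]) cube([32, 48, 731]);
translate([770, 97, 0]) mirror([1, 0, 0]) rotate([0, atan2(344, 645), 0]) cube([32, 48, 731]);
translate([0, 829, 0]) rotate([0, atan2(344, 645), 0]) cube([32, 48, 731]);
translate([770, 829, 0]) mirror([1, 0, 0]) rotate([0, atan2(344, 645), 0]) cube([32, 48, 731]);


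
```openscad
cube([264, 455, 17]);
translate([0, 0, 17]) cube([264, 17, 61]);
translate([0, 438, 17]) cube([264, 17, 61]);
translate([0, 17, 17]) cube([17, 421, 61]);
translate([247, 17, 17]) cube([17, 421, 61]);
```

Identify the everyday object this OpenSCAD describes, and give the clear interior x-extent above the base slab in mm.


An open box. The internal width is 230 mm.

A 264×455 base slab with four walls standing on it — an open box. The base is 264 mm wide and the walls are 17 mm thick, so the internal width is 264 − 2 × 17 = 230 mm.


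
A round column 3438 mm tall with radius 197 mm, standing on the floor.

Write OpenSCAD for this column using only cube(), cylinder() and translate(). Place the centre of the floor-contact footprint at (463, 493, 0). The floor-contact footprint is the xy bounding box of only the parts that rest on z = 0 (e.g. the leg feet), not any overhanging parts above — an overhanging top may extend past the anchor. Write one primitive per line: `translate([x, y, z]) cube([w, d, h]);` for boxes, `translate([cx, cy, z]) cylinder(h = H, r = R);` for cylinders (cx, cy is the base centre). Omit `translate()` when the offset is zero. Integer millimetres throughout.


translate([463, 493, 0]) cylinder(h = 3438, r = 197);


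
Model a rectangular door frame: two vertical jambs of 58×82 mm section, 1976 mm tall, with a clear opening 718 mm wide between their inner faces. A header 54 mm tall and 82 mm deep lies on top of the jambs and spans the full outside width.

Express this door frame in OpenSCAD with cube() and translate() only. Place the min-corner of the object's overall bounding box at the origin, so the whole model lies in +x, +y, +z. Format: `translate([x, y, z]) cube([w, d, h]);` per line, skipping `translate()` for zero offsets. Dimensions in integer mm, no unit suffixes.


cube([58, 82, 1976]);
translate([776, 0, 0]) cube([58, 82, 1976]);
translate([0, 0, 1976]) cube([834, 82, 54]);


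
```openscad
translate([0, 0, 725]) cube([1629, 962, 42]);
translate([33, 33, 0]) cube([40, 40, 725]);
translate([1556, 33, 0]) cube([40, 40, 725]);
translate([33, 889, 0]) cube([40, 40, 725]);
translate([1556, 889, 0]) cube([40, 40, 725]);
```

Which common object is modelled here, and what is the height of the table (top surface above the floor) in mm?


A table. The table height is 767 mm.

A 1629×962×42 slab sits at z = 725 on four 40 mm square posts — a table. The top surface is at 725 + 42 = 767 mm.


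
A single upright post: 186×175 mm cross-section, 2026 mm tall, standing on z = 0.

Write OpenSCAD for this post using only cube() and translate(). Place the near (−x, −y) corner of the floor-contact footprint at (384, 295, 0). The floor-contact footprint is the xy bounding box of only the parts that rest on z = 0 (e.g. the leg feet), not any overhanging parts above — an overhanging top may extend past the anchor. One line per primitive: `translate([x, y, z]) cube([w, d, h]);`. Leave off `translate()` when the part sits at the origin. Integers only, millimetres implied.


translate([384, 295, 0]) cube([186, 175, 2026]);


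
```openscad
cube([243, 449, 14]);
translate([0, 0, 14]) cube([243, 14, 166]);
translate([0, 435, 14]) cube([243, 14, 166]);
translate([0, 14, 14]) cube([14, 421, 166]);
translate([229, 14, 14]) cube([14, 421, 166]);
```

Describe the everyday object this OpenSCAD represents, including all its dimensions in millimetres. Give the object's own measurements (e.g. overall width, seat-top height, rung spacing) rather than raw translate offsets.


An open-topped rectangular box: outside dimensions 243×449×180 mm, with a uniform wall and base thickness of 14 mm. The base is a full 243×449 slab on the floor; four walls sit on top of the base. The front and back walls (the −y and +y sides) span the full width; the two side walls fit between them.


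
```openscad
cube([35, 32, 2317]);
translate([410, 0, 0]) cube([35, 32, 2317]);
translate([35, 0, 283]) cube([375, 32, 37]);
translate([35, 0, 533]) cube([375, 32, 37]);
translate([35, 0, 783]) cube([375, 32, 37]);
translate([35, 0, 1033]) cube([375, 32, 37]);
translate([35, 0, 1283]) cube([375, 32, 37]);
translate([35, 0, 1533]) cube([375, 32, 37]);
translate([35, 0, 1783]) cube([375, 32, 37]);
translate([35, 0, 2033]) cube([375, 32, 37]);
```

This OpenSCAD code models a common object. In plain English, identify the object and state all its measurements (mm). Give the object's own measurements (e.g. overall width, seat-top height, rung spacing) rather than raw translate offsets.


A straight ladder. Two 35×32 mm vertical rails, 2317 mm tall, stand 445 mm apart (outside-to-outside) with their front faces coplanar on the −y side. 8 rungs, each 32 mm deep and 37 mm tall, span between the inner faces of the rails, front faces flush with the rails. The lowest rung's underside is at z = 283 mm and rungs are spaced 250 mm apart (underside to underside).


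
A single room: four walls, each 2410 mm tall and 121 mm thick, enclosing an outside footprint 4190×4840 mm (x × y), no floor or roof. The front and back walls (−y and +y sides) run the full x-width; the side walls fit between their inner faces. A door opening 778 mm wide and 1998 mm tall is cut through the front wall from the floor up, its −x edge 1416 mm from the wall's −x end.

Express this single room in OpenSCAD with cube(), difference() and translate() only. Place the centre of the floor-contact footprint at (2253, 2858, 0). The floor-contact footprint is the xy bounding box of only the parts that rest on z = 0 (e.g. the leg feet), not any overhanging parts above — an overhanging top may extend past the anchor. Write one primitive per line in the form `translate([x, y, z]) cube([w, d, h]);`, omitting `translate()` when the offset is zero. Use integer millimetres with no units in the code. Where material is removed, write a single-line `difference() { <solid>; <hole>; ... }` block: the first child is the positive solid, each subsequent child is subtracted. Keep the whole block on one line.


difference() { translate([158, 438, 0]) cube([4190, 121, 2410]); translate([1574, 438, 0]) cube([778, 121, 1998]); }
translate([158, 5157, 0]) cube([4190, 121, 2410]);
translate([158, 559, 0]) cube([121, 4598, 2410]);
translate([4227, 559, 0]) cube([121, 4598, 2410]);


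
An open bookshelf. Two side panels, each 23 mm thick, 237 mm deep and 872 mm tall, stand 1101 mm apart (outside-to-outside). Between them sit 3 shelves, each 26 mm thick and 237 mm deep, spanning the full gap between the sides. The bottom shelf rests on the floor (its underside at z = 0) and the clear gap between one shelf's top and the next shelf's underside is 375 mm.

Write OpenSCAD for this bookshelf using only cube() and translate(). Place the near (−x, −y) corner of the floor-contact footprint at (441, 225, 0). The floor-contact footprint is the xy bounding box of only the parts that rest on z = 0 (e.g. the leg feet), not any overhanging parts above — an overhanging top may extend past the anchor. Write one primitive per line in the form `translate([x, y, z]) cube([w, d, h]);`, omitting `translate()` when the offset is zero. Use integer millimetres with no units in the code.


translate([441, 225, 0]) cube([23, 237, 872]);
translate([1519, 225, 0]) cube([23, 237, 872]);
translate([464, 225, 0]) cube([1055, 237, 26]);
translate([464, 225, 401]) cube([1055, 237, 26]);
translate([464, 225, 802]) cube([1055, 237, 26]);


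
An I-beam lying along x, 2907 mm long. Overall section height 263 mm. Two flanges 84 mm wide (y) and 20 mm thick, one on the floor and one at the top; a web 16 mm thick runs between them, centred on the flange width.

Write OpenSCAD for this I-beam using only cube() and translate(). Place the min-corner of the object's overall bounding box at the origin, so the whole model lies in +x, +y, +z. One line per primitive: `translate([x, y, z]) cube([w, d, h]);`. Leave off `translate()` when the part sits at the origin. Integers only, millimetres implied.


cube([2907, 84, 20]);
translate([0, 34, 20]) cube([2907, 16, 223]);
translate([0, 0, 243]) cube([2907, 84, 20]);


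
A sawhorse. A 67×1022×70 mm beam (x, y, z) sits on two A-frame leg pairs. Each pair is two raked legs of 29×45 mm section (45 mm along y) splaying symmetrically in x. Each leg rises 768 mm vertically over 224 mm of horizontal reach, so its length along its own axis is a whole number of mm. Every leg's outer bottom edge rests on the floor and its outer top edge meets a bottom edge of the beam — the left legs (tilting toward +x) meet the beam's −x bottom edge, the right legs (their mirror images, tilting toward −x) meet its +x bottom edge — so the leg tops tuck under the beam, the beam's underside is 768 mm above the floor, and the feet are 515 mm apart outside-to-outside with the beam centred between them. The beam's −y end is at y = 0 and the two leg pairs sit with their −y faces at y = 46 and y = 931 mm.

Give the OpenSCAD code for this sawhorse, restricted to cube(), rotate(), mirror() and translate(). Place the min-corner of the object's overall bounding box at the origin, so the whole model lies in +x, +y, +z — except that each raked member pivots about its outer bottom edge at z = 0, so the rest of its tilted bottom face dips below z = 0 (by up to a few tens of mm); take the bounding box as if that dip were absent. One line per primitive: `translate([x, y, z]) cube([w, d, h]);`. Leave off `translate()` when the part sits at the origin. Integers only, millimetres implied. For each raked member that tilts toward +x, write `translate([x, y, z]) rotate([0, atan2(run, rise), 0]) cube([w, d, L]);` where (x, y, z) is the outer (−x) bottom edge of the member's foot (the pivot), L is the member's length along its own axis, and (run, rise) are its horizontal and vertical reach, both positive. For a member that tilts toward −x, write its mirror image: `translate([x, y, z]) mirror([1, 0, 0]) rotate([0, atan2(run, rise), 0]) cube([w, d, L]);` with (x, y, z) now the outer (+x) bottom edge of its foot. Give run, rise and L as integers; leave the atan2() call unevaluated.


translate([224, 0, 768]) cube([67, 1022, 70]);
translate([0, 46, 0]) rotate([0, atan2(224, 768), 0]) cube([29, 45, 800]);
translate([515, 46, 0]) mirror([1, 0, 0]) rotate([0, atan2(224, 768), 0]) cube([29, 45, 800]);
translate([0, 931, 0]) rotate([0, atan2(224, 768), 0]) cube([29, 45, 800]);
translate([515, 931, 0]) mirror([1, 0, 0]) rotate([0, atan2(224, 768), 0]) cube([29, 45, 800]);


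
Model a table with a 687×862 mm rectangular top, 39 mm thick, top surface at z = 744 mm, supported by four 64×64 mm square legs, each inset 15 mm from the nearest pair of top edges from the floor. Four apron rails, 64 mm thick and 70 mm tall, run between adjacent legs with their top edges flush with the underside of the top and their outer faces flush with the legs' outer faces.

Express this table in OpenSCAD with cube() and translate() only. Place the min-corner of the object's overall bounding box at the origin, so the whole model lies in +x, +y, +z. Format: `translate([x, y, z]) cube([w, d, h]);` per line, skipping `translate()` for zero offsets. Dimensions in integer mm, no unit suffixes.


translate([0, 0, 705]) cube([687, 862, 39]);
translate([15, 15, 0]) cube([64, 64, 705]);
translate([608, 15, 0]) cube([64, 64, 705]);
translate([15, 783, 0]) cube([64, 64, 705]);
translate([608, 783, 0]) cube([64, 64, 705]);
translate([79, 15, 635]) cube([529, 64, 70]);
translate([79, 783, 635]) cube([529, 64, 70]);
translate([15, 79, 635]) cube([64, 704, 70]);
translate([608, 79, 635]) cube([64, 704, 70]);


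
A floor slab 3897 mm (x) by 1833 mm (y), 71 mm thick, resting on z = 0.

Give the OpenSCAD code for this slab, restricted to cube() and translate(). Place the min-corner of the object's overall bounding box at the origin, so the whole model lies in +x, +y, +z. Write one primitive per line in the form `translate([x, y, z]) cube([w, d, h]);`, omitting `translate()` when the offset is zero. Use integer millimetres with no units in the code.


cube([3897, 1833, 71]);


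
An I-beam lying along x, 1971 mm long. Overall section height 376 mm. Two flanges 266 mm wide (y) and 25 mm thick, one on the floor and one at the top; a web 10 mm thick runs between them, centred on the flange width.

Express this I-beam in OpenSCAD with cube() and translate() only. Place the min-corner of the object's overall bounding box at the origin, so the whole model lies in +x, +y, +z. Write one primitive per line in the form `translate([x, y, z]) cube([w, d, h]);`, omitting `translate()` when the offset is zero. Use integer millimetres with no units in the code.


cube([1971, 266, 25]);
translate([0, 128, 25]) cube([1971, 10, 326]);
translate([0, 0, 351]) cube([1971, 266, 25]);


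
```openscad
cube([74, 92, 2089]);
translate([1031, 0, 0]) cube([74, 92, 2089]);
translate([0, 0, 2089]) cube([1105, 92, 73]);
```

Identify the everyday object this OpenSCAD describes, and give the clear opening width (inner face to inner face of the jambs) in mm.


A door frame. The clear opening width is 957 mm.

Two 2089 mm tall posts with a header on top — a door frame. The left jamb is 74 mm wide at x = 0; the right jamb starts at x = 1031. The clear opening is 1031 − 74 = 957 mm.


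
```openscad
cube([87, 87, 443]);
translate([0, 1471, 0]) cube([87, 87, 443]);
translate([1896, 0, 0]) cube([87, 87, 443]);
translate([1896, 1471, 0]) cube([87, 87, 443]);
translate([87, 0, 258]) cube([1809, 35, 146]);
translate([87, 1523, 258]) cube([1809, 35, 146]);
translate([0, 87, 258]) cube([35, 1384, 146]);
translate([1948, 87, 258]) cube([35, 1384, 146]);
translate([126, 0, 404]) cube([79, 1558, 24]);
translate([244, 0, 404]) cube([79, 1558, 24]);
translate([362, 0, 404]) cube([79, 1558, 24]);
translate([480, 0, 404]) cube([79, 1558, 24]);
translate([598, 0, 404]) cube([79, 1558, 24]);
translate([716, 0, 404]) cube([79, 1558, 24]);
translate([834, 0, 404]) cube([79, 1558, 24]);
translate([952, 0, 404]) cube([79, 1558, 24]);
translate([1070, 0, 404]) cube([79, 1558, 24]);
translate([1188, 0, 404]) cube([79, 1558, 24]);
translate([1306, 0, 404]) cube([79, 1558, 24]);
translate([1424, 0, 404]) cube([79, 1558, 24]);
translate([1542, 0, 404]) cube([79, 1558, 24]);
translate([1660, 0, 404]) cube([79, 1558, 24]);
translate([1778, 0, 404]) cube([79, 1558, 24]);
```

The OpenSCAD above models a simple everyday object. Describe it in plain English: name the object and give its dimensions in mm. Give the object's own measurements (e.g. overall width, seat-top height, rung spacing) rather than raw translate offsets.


A bed frame 1983 mm long (x) by 1558 mm wide (y). Four 87×87 mm corner posts, 443 mm tall, at the corners of the footprint. Four rails of 35 mm thickness and 146 mm height run between adjacent posts with their undersides at z = 258 mm, their outer faces flush with the outside of the frame (the two x-running rails run between the posts' inner faces; the two y-running rails run between the posts' inner faces). 15 slats, each 79 mm wide (x) and 24 mm thick, lie across the top of the two x-running rails, running the full 1558 mm width of the frame in y; along x they sit between the end posts with a 39 mm gap after the −x posts and between neighbouring slats and before the +x posts.


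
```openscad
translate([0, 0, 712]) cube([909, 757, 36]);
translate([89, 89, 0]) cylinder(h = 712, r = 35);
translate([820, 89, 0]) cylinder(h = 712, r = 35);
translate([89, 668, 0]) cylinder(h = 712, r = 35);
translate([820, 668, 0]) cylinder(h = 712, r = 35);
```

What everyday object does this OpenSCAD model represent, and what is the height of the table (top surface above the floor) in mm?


A table. The table height is 748 mm.

A 909×757×36 slab sits at z = 712 on four Ø70 mm round legs — a table. The top surface is at 712 + 36 = 748 mm.


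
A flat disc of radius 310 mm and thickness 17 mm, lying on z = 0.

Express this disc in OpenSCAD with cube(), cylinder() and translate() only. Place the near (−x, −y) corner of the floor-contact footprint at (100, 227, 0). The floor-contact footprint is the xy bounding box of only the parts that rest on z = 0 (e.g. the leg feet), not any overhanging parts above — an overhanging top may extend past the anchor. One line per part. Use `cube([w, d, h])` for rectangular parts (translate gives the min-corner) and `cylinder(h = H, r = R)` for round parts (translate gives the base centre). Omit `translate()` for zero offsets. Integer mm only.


translate([410, 537, 0]) cylinder(h = 17, r = 310);


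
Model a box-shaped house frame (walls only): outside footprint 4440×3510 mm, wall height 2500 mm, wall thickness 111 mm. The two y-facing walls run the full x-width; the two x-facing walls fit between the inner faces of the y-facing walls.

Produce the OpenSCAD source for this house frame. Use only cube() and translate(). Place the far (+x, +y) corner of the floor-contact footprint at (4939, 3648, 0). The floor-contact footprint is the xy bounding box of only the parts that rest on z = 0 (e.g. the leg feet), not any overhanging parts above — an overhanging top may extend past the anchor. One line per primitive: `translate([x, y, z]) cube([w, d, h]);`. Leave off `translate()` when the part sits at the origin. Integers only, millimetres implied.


translate([499, 138, 0]) cube([4440, 111, 2500]);
translate([499, 3537, 0]) cube([4440, 111, 2500]);
translate([499, 249, 0]) cube([111, 3288, 2500]);
translate([4828, 249, 0]) cube([111, 3288, 2500]);


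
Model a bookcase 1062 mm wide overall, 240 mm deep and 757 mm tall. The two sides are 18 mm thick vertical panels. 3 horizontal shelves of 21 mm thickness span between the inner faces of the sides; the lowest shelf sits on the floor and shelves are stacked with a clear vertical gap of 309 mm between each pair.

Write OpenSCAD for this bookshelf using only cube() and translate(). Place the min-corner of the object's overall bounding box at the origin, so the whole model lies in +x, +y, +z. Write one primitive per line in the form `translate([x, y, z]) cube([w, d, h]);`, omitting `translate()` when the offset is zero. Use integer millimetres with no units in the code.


cube([18, 240, 757]);
translate([1044, 0, 0]) cube([18, 240, 757]);
translate([18, 0, 0]) cube([1026, 240, 21]);
translate([18, 0, 330]) cube([1026, 240, 21]);
translate([18, 0, 660]) cube([1026, 240, 21]);


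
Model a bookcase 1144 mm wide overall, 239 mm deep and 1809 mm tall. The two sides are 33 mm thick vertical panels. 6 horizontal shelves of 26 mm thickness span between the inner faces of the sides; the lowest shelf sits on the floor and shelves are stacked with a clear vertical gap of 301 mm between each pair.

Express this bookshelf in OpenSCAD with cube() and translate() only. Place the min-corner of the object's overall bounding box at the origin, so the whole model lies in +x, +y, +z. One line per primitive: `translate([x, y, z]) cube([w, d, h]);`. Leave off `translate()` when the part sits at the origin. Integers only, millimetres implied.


cube([33, 239, 1809]);
translate([1111, 0, 0]) cube([33, 239, 1809]);
translate([33, 0, 0]) cube([1078, 239, 26]);
translate([33, 0, 327]) cube([1078, 239, 26]);
translate([33, 0, 654]) cube([1078, 239, 26]);
translate([33, 0, 981]) cube([1078, 239, 26]);
translate([33, 0, 1308]) cube([1078, 239, 26]);
translate([33, 0, 1635]) cube([1078, 239, 26]);


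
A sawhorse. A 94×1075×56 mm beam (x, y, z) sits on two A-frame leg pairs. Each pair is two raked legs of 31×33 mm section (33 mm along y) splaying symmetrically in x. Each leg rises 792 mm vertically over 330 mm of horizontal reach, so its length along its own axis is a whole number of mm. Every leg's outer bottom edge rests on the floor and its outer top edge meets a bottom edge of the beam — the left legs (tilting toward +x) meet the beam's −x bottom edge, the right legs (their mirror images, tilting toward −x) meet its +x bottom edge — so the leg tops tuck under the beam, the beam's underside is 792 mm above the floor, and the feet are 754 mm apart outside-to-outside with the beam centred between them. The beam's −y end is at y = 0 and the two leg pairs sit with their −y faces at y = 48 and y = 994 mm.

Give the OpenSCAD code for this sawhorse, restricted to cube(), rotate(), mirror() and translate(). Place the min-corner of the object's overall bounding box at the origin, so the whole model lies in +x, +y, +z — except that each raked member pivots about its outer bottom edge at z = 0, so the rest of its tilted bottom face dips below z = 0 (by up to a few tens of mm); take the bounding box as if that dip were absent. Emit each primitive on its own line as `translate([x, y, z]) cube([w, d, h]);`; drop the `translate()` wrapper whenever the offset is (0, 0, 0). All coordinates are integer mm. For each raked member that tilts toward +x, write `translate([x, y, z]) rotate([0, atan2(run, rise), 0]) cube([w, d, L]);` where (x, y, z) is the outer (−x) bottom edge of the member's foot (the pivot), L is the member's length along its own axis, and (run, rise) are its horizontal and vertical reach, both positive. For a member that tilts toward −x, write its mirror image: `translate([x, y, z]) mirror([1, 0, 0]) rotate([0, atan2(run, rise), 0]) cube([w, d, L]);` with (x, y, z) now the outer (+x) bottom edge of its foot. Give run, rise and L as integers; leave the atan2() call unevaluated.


// leg length = √(330² + 792²) = 858
// right-leg outer foot x = 2·330 + 94 = 754
// beam min-corner = (330, 0, 792)
translate([330, 0, 792]) cube([94, 1075, 56]);
translate([0, 48, 0]) rotate([0, atan2(330, 792), 0]) cube([31, 33, 858]);
translate([754, 48, 0]) mirror([1, 0, 0]) rotate([0, atan2(330, 792), 0]) cube([31, 33, 858]);
translate([0, 994, 0]) rotate([0, atan2(330, 792), 0]) cube([31, 33, 858]);
translate([754, 994, 0]) mirror([1, 0, 0]) rotate([0, atan2(330, 792), 0]) cube([31, 33, 858]);


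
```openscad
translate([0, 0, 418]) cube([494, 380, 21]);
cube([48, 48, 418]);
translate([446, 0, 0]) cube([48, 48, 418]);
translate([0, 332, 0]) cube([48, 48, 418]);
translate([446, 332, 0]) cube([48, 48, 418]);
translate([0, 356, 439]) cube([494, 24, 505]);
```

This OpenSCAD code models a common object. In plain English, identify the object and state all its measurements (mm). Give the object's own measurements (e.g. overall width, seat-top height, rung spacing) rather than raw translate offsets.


A chair. The seat is a 494×380×21 mm slab with its top at z = 439 mm, on four 48×48 mm corner legs (flush with the seat edges, standing on z = 0). A flat backrest 24 mm thick, 505 mm tall, spans the full seat width and rises from the seat top along its +y edge, rear face flush with the rear of the seat.


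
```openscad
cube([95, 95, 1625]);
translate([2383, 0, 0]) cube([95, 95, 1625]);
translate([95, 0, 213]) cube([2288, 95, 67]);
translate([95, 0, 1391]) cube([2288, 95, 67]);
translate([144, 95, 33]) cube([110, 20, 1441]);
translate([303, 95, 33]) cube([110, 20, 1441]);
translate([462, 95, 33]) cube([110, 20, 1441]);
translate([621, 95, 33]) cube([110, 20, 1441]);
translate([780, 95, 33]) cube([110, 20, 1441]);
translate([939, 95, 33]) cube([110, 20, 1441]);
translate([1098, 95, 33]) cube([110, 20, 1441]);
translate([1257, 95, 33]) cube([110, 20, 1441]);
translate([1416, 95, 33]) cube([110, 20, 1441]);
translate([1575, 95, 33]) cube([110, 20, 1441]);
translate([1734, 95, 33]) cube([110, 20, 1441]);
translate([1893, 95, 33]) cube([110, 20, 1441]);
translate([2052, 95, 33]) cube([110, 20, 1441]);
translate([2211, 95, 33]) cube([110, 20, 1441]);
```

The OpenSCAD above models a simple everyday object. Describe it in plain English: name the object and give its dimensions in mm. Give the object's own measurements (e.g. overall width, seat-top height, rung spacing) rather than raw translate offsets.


A fence section. Two 95×95 mm posts, 1625 mm tall, stand on the floor with a clear span of 2288 mm between their inner faces. Two horizontal rails of 95×67 mm section span the gap between the posts with their undersides at z = 213 mm and z = 1391 mm, flush with the posts' −y face. 14 pickets, each 110 mm wide, 20 mm thick and 1441 mm tall, are fixed to the +y face of the rails with their bottoms at z = 33 mm, spaced across the span with a 49 mm gap after the −x post and between neighbouring pickets, with 62 mm left before the +x post.


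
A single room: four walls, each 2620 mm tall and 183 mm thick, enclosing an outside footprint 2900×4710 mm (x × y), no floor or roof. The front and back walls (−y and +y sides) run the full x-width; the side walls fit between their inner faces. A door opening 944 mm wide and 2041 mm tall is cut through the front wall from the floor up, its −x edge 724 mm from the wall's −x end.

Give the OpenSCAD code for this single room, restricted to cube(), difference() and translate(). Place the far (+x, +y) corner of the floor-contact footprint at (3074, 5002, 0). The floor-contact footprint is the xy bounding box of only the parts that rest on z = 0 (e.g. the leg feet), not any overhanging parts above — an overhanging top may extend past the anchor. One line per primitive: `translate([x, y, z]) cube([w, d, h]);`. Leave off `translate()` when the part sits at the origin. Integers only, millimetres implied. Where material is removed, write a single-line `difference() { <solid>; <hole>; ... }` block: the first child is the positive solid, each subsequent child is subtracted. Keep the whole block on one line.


difference() { translate([174, 292, 0]) cube([2900, 183, 2620]); translate([898, 292, 0]) cube([944, 183, 2041]); }
translate([174, 4819, 0]) cube([2900, 183, 2620]);
translate([174, 475, 0]) cube([183, 4344, 2620]);
translate([2891, 475, 0]) cube([183, 4344, 2620]);


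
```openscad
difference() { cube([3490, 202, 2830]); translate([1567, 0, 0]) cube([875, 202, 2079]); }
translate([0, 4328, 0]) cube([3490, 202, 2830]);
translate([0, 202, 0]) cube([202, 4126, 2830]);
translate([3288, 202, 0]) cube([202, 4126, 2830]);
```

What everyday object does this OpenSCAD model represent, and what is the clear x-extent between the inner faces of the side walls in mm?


A single room. The interior width is 3086 mm.

Four walls enclosing a rectangle with a door in the front wall — a room. Outside width 3490 minus two 202 mm walls gives 3086 mm.


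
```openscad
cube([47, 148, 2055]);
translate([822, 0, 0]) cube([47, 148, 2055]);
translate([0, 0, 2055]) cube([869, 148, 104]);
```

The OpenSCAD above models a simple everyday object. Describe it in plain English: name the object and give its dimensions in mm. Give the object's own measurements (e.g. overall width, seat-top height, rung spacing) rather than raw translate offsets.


A door frame. The clear opening is 775 mm wide and 2055 mm high. Two 47 mm wide jambs, 148 mm deep, stand either side of the opening from the floor to the top of the opening. A 104 mm thick head sits across the top of both jambs, spanning the full outside width of the frame.


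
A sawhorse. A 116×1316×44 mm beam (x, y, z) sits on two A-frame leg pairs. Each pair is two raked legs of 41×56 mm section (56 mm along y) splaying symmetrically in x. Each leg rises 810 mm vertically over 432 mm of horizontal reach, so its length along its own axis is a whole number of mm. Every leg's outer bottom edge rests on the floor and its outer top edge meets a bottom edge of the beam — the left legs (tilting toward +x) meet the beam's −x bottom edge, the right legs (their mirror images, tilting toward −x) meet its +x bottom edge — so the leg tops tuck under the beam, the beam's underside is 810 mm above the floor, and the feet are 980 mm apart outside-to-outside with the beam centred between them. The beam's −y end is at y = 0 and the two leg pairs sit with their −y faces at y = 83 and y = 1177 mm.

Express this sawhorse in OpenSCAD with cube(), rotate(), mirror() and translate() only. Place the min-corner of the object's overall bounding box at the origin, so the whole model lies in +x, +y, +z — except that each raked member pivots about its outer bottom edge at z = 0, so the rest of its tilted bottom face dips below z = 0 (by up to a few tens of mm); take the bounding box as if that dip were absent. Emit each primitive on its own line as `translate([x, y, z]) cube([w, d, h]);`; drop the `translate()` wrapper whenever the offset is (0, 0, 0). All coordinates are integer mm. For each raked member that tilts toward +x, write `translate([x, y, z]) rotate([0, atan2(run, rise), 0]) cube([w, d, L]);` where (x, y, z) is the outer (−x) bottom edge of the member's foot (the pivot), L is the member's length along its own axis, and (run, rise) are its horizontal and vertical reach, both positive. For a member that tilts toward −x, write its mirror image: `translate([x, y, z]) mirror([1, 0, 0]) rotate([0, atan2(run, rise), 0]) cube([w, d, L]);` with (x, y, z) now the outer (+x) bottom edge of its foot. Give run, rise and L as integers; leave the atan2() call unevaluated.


// leg length = √(432² + 810²) = 918
// right-leg outer foot x = 2·432 + 116 = 980
// beam min-corner = (432, 0, 810)
translate([432, 0, 810]) cube([116, 1316, 44]);
translate([0, 83, 0]) rotate([0, atan2(432, 810), 0]) cube([41, 56, 918]);
translate([980, 83, 0]) mirror([1, 0, 0]) rotate([0, atan2(432, 810), 0]) cube([41, 56, 918]);
translate([0, 1177, 0]) rotate([0, atan2(432, 810), 0]) cube([41, 56, 918]);
translate([980, 1177, 0]) mirror([1, 0, 0]) rotate([0, atan2(432, 810), 0]) cube([41, 56, 918]);


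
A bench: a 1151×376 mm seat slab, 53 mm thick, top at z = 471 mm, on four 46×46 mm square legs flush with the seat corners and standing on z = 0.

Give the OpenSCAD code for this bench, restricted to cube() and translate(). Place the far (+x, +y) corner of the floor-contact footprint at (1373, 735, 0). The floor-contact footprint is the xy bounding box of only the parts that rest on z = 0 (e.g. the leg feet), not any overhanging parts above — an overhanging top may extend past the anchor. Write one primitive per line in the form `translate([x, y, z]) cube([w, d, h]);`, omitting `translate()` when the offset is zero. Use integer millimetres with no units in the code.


// leg_h = 471 − 53 = 418
translate([222, 359, 418]) cube([1151, 376, 53]);
translate([222, 359, 0]) cube([46, 46, 418]);
translate([222, 689, 0]) cube([46, 46, 418]);
translate([1327, 359, 0]) cube([46, 46, 418]);
translate([1327, 689, 0]) cube([46, 46, 418]);


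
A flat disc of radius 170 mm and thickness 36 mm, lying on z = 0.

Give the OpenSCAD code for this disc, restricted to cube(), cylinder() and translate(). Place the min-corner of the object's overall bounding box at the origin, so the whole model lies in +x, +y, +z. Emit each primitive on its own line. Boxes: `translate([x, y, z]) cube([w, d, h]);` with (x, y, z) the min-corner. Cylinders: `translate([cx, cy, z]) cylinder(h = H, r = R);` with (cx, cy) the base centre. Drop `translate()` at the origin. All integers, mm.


translate([170, 170, 0]) cylinder(h = 36, r = 170);


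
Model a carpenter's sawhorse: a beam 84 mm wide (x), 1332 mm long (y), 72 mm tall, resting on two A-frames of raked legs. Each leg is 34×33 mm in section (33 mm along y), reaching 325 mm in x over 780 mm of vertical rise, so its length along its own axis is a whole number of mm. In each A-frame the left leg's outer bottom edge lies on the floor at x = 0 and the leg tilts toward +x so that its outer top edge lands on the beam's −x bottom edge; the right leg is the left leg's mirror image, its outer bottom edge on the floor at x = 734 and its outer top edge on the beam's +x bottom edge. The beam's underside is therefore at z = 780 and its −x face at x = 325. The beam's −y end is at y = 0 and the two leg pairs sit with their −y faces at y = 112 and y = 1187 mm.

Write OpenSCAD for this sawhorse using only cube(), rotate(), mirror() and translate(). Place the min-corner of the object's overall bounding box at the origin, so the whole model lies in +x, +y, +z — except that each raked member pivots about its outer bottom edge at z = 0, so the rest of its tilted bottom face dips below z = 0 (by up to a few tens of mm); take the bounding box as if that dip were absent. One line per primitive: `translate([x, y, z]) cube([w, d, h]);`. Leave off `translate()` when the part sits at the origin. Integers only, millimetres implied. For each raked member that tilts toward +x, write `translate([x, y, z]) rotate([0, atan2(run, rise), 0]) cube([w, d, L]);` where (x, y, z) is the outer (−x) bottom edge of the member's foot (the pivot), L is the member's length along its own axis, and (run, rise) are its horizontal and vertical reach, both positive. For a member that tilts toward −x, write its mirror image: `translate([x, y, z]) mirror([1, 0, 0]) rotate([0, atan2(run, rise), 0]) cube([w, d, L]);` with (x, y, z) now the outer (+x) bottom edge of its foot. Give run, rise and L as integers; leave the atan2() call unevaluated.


translate([325, 0, 780]) cube([84, 1332, 72]);
translate([0, 112, 0]) rotate([0, atan2(325, 780), 0]) cube([34, 33, 845]);
translate([734, 112, 0]) mirror([1, 0, 0]) rotate([0, atan2(325, 780), 0]) cube([34, 33, 845]);
translate([0, 1187, 0]) rotate([0, atan2(325, 780), 0]) cube([34, 33, 845]);
translate([734, 1187, 0]) mirror([1, 0, 0]) rotate([0, atan2(325, 780), 0]) cube([34, 33, 845]);


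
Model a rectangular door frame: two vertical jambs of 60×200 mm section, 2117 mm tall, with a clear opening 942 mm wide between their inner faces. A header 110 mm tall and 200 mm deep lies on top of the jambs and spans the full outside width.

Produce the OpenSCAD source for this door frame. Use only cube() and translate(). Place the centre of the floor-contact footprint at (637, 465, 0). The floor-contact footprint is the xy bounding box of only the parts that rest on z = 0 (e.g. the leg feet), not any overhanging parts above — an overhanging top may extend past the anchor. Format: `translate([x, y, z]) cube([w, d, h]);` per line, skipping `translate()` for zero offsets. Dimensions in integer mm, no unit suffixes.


translate([106, 365, 0]) cube([60, 200, 2117]);
translate([1108, 365, 0]) cube([60, 200, 2117]);
translate([106, 365, 2117]) cube([1062, 200, 110]);


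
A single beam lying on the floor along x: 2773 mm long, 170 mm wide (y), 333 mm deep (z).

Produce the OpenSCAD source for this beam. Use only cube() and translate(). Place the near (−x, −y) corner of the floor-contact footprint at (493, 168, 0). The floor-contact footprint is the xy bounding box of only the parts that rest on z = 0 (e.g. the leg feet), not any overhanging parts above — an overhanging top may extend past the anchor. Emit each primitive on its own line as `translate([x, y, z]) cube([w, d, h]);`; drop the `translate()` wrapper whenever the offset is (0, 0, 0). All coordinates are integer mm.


translate([493, 168, 0]) cube([2773, 170, 333]);
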